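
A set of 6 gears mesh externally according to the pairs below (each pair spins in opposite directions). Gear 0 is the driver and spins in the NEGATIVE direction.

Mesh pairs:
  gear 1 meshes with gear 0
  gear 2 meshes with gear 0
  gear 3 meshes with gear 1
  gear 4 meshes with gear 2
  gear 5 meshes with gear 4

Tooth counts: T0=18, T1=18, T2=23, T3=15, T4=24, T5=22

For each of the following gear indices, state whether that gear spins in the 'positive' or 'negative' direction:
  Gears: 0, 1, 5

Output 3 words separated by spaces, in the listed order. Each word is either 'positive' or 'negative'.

Answer: negative positive positive

Derivation:
Gear 0 (driver): negative (depth 0)
  gear 1: meshes with gear 0 -> depth 1 -> positive (opposite of gear 0)
  gear 2: meshes with gear 0 -> depth 1 -> positive (opposite of gear 0)
  gear 3: meshes with gear 1 -> depth 2 -> negative (opposite of gear 1)
  gear 4: meshes with gear 2 -> depth 2 -> negative (opposite of gear 2)
  gear 5: meshes with gear 4 -> depth 3 -> positive (opposite of gear 4)
Queried indices 0, 1, 5 -> negative, positive, positive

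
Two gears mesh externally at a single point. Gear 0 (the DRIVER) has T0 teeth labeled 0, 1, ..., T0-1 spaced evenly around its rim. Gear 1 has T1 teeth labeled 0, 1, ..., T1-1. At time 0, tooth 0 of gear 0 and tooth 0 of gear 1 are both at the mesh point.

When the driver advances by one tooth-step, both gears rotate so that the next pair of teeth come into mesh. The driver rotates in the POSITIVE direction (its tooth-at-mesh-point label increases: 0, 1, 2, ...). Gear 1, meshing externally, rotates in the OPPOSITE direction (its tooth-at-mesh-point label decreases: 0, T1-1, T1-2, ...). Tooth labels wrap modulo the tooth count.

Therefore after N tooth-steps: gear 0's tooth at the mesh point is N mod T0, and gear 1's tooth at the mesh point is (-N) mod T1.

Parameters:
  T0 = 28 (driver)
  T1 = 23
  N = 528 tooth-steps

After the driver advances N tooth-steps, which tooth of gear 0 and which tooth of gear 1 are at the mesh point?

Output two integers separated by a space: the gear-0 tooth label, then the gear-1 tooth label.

Gear 0 (driver, T0=28): tooth at mesh = N mod T0
  528 = 18 * 28 + 24, so 528 mod 28 = 24
  gear 0 tooth = 24
Gear 1 (driven, T1=23): tooth at mesh = (-N) mod T1
  528 = 22 * 23 + 22, so 528 mod 23 = 22
  (-528) mod 23 = (-22) mod 23 = 23 - 22 = 1
Mesh after 528 steps: gear-0 tooth 24 meets gear-1 tooth 1

Answer: 24 1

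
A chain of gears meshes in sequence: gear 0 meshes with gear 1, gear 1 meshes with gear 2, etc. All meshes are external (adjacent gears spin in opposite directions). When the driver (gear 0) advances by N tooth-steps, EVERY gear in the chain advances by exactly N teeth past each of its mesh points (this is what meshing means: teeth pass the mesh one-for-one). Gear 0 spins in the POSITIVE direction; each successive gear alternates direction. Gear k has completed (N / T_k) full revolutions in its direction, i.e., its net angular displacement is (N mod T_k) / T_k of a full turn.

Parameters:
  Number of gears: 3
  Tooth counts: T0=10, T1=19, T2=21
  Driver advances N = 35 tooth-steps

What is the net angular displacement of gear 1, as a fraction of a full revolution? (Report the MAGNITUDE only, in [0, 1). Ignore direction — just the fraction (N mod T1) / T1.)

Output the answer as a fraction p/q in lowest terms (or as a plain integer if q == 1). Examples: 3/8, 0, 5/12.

Answer: 16/19

Derivation:
Chain of 3 gears, tooth counts: [10, 19, 21]
  gear 0: T0=10, direction=positive, advance = 35 mod 10 = 5 teeth = 5/10 turn
  gear 1: T1=19, direction=negative, advance = 35 mod 19 = 16 teeth = 16/19 turn
  gear 2: T2=21, direction=positive, advance = 35 mod 21 = 14 teeth = 14/21 turn
Gear 1: 35 mod 19 = 16
Fraction = 16 / 19 = 16/19 (gcd(16,19)=1) = 16/19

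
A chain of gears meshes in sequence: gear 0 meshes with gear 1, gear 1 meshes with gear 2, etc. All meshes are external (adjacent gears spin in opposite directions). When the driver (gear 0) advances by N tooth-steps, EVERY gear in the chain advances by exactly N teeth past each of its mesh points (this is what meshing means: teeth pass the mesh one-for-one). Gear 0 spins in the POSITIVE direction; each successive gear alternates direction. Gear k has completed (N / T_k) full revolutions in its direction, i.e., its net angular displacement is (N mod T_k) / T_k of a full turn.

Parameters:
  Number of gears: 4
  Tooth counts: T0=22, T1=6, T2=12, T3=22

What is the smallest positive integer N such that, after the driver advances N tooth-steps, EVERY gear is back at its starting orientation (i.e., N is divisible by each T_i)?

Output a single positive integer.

Answer: 132

Derivation:
Gear k returns to start when N is a multiple of T_k.
All gears at start simultaneously when N is a common multiple of [22, 6, 12, 22]; the smallest such N is lcm(22, 6, 12, 22).
Start: lcm = T0 = 22
Fold in T1=6: gcd(22, 6) = 2; lcm(22, 6) = 22 * 6 / 2 = 132 / 2 = 66
Fold in T2=12: gcd(66, 12) = 6; lcm(66, 12) = 66 * 12 / 6 = 792 / 6 = 132
Fold in T3=22: gcd(132, 22) = 22; lcm(132, 22) = 132 * 22 / 22 = 2904 / 22 = 132
Full cycle length = 132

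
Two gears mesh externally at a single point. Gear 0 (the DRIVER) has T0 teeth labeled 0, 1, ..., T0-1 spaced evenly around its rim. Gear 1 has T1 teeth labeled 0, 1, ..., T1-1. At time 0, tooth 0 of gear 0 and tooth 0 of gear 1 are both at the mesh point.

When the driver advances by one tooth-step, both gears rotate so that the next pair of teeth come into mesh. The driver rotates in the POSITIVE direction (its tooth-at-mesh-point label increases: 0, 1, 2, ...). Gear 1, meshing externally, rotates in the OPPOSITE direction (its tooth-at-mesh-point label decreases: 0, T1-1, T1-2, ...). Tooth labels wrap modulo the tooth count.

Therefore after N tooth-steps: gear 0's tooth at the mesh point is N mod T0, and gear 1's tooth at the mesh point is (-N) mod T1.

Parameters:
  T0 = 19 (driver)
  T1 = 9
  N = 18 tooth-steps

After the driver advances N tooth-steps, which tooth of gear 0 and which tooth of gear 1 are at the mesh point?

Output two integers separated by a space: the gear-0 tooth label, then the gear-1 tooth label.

Gear 0 (driver, T0=19): tooth at mesh = N mod T0
  18 = 0 * 19 + 18, so 18 mod 19 = 18
  gear 0 tooth = 18
Gear 1 (driven, T1=9): tooth at mesh = (-N) mod T1
  18 = 2 * 9 + 0, so 18 mod 9 = 0
  (-18) mod 9 = 0
Mesh after 18 steps: gear-0 tooth 18 meets gear-1 tooth 0

Answer: 18 0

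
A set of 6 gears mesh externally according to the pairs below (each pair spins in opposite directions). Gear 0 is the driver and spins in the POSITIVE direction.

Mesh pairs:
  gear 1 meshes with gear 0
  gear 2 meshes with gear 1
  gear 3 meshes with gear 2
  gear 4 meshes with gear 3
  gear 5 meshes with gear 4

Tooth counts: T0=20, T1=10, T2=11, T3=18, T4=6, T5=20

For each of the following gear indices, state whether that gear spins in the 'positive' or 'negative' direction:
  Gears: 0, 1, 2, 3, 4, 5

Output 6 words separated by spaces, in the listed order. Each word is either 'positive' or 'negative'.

Gear 0 (driver): positive (depth 0)
  gear 1: meshes with gear 0 -> depth 1 -> negative (opposite of gear 0)
  gear 2: meshes with gear 1 -> depth 2 -> positive (opposite of gear 1)
  gear 3: meshes with gear 2 -> depth 3 -> negative (opposite of gear 2)
  gear 4: meshes with gear 3 -> depth 4 -> positive (opposite of gear 3)
  gear 5: meshes with gear 4 -> depth 5 -> negative (opposite of gear 4)
Queried indices 0, 1, 2, 3, 4, 5 -> positive, negative, positive, negative, positive, negative

Answer: positive negative positive negative positive negative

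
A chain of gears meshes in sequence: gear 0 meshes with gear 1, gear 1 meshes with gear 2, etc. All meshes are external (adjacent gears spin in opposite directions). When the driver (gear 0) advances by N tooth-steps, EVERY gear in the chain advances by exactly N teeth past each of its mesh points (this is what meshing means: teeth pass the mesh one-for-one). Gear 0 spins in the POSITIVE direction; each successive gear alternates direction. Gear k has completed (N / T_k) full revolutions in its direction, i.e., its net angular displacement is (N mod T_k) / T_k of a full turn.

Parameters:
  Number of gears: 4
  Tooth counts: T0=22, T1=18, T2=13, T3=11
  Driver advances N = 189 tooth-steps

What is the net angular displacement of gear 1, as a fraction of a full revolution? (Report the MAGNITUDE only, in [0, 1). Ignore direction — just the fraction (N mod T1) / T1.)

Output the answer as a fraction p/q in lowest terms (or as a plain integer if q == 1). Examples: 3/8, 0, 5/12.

Answer: 1/2

Derivation:
Chain of 4 gears, tooth counts: [22, 18, 13, 11]
  gear 0: T0=22, direction=positive, advance = 189 mod 22 = 13 teeth = 13/22 turn
  gear 1: T1=18, direction=negative, advance = 189 mod 18 = 9 teeth = 9/18 turn
  gear 2: T2=13, direction=positive, advance = 189 mod 13 = 7 teeth = 7/13 turn
  gear 3: T3=11, direction=negative, advance = 189 mod 11 = 2 teeth = 2/11 turn
Gear 1: 189 mod 18 = 9
Fraction = 9 / 18 = 1/2 (gcd(9,18)=9) = 1/2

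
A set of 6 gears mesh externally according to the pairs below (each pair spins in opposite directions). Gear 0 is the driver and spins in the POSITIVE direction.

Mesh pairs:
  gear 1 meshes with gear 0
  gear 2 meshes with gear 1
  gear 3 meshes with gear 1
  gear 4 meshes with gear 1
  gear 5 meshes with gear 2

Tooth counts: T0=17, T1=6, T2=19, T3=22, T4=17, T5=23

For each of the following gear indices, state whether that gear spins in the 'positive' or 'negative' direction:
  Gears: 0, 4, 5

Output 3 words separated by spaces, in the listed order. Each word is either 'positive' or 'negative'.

Gear 0 (driver): positive (depth 0)
  gear 1: meshes with gear 0 -> depth 1 -> negative (opposite of gear 0)
  gear 2: meshes with gear 1 -> depth 2 -> positive (opposite of gear 1)
  gear 3: meshes with gear 1 -> depth 2 -> positive (opposite of gear 1)
  gear 4: meshes with gear 1 -> depth 2 -> positive (opposite of gear 1)
  gear 5: meshes with gear 2 -> depth 3 -> negative (opposite of gear 2)
Queried indices 0, 4, 5 -> positive, positive, negative

Answer: positive positive negative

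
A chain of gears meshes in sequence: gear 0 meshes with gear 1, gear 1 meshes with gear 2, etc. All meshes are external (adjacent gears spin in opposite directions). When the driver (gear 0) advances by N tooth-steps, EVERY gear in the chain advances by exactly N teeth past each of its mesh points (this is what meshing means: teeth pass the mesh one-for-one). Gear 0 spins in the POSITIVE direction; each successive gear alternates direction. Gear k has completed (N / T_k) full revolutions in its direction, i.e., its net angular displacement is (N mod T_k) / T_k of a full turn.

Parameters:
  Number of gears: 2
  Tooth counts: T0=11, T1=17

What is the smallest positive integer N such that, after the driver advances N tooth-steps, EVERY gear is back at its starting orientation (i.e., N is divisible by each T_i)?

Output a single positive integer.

Gear k returns to start when N is a multiple of T_k.
All gears at start simultaneously when N is a common multiple of [11, 17]; the smallest such N is lcm(11, 17).
Start: lcm = T0 = 11
Fold in T1=17: gcd(11, 17) = 1; lcm(11, 17) = 11 * 17 / 1 = 187 / 1 = 187
Full cycle length = 187

Answer: 187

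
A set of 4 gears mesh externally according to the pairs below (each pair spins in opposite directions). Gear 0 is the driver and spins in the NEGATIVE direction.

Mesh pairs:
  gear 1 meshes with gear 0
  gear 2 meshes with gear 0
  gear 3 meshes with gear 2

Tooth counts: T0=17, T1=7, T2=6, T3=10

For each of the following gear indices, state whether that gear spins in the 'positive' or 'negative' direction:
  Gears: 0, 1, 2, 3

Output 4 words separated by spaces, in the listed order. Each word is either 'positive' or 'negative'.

Gear 0 (driver): negative (depth 0)
  gear 1: meshes with gear 0 -> depth 1 -> positive (opposite of gear 0)
  gear 2: meshes with gear 0 -> depth 1 -> positive (opposite of gear 0)
  gear 3: meshes with gear 2 -> depth 2 -> negative (opposite of gear 2)
Queried indices 0, 1, 2, 3 -> negative, positive, positive, negative

Answer: negative positive positive negative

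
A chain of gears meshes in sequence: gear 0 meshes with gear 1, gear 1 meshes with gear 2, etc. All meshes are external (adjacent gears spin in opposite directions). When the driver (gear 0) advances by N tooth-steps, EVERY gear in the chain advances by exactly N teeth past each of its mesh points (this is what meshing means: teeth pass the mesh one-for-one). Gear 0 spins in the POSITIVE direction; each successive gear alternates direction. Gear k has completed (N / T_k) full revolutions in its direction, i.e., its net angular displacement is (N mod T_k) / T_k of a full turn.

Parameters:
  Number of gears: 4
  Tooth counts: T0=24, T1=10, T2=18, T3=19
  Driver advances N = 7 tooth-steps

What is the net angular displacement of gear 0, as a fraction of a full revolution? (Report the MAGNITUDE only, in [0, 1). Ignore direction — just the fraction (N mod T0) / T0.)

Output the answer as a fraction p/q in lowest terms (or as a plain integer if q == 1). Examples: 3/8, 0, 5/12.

Chain of 4 gears, tooth counts: [24, 10, 18, 19]
  gear 0: T0=24, direction=positive, advance = 7 mod 24 = 7 teeth = 7/24 turn
  gear 1: T1=10, direction=negative, advance = 7 mod 10 = 7 teeth = 7/10 turn
  gear 2: T2=18, direction=positive, advance = 7 mod 18 = 7 teeth = 7/18 turn
  gear 3: T3=19, direction=negative, advance = 7 mod 19 = 7 teeth = 7/19 turn
Gear 0: 7 mod 24 = 7
Fraction = 7 / 24 = 7/24 (gcd(7,24)=1) = 7/24

Answer: 7/24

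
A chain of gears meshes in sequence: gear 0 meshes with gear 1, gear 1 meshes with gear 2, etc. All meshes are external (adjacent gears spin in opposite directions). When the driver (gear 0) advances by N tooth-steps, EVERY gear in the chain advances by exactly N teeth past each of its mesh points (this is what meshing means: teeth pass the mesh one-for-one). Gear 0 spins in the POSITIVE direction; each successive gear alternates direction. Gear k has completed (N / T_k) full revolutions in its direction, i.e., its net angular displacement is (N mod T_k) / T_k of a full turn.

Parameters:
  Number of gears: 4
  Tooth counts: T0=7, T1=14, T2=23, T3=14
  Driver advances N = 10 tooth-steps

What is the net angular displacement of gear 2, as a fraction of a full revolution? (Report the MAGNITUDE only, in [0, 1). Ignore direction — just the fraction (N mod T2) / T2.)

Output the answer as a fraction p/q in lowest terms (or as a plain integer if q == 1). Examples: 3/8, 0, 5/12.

Answer: 10/23

Derivation:
Chain of 4 gears, tooth counts: [7, 14, 23, 14]
  gear 0: T0=7, direction=positive, advance = 10 mod 7 = 3 teeth = 3/7 turn
  gear 1: T1=14, direction=negative, advance = 10 mod 14 = 10 teeth = 10/14 turn
  gear 2: T2=23, direction=positive, advance = 10 mod 23 = 10 teeth = 10/23 turn
  gear 3: T3=14, direction=negative, advance = 10 mod 14 = 10 teeth = 10/14 turn
Gear 2: 10 mod 23 = 10
Fraction = 10 / 23 = 10/23 (gcd(10,23)=1) = 10/23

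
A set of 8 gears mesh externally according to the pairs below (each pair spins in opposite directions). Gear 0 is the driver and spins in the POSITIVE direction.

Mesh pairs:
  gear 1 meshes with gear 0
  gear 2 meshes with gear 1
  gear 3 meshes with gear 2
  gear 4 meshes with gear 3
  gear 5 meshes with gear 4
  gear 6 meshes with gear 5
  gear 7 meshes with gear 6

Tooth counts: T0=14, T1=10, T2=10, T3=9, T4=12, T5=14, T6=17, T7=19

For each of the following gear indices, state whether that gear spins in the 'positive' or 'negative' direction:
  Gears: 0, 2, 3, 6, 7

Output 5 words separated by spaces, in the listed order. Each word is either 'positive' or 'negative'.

Gear 0 (driver): positive (depth 0)
  gear 1: meshes with gear 0 -> depth 1 -> negative (opposite of gear 0)
  gear 2: meshes with gear 1 -> depth 2 -> positive (opposite of gear 1)
  gear 3: meshes with gear 2 -> depth 3 -> negative (opposite of gear 2)
  gear 4: meshes with gear 3 -> depth 4 -> positive (opposite of gear 3)
  gear 5: meshes with gear 4 -> depth 5 -> negative (opposite of gear 4)
  gear 6: meshes with gear 5 -> depth 6 -> positive (opposite of gear 5)
  gear 7: meshes with gear 6 -> depth 7 -> negative (opposite of gear 6)
Queried indices 0, 2, 3, 6, 7 -> positive, positive, negative, positive, negative

Answer: positive positive negative positive negative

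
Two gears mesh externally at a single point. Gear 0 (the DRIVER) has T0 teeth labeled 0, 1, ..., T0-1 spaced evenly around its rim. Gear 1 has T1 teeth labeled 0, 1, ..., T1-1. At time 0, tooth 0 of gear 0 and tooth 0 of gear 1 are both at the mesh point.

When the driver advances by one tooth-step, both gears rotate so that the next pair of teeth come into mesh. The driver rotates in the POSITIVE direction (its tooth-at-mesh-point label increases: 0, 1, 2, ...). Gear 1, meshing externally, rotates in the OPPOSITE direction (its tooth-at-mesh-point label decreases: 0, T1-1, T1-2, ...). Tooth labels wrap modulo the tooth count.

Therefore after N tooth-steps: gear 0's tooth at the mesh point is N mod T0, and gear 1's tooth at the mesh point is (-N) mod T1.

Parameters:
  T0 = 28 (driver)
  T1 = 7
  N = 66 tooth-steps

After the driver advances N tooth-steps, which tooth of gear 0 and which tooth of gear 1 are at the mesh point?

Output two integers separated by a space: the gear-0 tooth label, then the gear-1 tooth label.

Gear 0 (driver, T0=28): tooth at mesh = N mod T0
  66 = 2 * 28 + 10, so 66 mod 28 = 10
  gear 0 tooth = 10
Gear 1 (driven, T1=7): tooth at mesh = (-N) mod T1
  66 = 9 * 7 + 3, so 66 mod 7 = 3
  (-66) mod 7 = (-3) mod 7 = 7 - 3 = 4
Mesh after 66 steps: gear-0 tooth 10 meets gear-1 tooth 4

Answer: 10 4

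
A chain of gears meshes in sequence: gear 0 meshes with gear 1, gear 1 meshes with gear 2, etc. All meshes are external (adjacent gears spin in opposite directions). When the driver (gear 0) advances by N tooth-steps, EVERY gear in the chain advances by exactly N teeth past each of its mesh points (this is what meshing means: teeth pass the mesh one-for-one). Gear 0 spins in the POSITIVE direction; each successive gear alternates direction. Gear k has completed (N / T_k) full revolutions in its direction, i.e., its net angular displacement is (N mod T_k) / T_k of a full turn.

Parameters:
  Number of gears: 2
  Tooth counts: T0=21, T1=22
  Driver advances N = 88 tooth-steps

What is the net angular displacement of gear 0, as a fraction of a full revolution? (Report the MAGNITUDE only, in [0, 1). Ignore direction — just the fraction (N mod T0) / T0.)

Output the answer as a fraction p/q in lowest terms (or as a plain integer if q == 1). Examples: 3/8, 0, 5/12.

Chain of 2 gears, tooth counts: [21, 22]
  gear 0: T0=21, direction=positive, advance = 88 mod 21 = 4 teeth = 4/21 turn
  gear 1: T1=22, direction=negative, advance = 88 mod 22 = 0 teeth = 0/22 turn
Gear 0: 88 mod 21 = 4
Fraction = 4 / 21 = 4/21 (gcd(4,21)=1) = 4/21

Answer: 4/21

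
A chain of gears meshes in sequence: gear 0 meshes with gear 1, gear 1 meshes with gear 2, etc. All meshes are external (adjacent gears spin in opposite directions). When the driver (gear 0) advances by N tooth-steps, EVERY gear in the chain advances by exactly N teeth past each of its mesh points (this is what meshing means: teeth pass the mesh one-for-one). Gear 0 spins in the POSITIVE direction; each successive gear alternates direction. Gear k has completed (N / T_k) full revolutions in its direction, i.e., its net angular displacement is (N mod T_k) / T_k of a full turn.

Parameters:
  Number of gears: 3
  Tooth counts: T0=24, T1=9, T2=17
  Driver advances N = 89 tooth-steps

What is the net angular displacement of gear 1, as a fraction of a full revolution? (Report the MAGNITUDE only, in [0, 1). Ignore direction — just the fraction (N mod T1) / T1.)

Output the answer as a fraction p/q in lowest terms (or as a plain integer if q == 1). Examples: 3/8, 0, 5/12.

Chain of 3 gears, tooth counts: [24, 9, 17]
  gear 0: T0=24, direction=positive, advance = 89 mod 24 = 17 teeth = 17/24 turn
  gear 1: T1=9, direction=negative, advance = 89 mod 9 = 8 teeth = 8/9 turn
  gear 2: T2=17, direction=positive, advance = 89 mod 17 = 4 teeth = 4/17 turn
Gear 1: 89 mod 9 = 8
Fraction = 8 / 9 = 8/9 (gcd(8,9)=1) = 8/9

Answer: 8/9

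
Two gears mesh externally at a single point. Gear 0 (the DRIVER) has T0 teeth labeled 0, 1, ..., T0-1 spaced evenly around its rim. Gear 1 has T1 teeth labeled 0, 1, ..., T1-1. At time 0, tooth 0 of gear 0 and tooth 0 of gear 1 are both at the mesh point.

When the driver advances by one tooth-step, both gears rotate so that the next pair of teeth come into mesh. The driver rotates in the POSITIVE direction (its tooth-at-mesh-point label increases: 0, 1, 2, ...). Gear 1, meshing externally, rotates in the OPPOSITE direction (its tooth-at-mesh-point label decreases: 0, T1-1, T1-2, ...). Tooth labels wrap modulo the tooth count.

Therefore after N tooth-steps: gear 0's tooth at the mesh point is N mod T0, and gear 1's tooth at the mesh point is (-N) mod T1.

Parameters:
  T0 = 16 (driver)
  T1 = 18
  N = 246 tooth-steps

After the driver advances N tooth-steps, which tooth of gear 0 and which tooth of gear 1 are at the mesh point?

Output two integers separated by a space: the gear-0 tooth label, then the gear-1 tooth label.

Gear 0 (driver, T0=16): tooth at mesh = N mod T0
  246 = 15 * 16 + 6, so 246 mod 16 = 6
  gear 0 tooth = 6
Gear 1 (driven, T1=18): tooth at mesh = (-N) mod T1
  246 = 13 * 18 + 12, so 246 mod 18 = 12
  (-246) mod 18 = (-12) mod 18 = 18 - 12 = 6
Mesh after 246 steps: gear-0 tooth 6 meets gear-1 tooth 6

Answer: 6 6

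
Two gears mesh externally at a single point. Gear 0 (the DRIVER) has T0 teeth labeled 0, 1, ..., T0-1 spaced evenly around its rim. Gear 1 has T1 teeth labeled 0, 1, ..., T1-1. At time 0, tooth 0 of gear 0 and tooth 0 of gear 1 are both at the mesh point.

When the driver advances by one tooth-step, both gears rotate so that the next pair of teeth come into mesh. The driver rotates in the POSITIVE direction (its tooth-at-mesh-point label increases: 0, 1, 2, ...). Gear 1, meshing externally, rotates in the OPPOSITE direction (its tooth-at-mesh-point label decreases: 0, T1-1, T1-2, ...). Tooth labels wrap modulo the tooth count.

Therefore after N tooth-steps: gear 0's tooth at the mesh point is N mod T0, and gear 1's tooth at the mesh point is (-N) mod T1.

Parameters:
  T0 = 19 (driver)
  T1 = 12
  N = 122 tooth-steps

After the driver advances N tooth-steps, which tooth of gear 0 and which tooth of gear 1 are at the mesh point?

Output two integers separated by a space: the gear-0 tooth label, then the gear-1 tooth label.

Answer: 8 10

Derivation:
Gear 0 (driver, T0=19): tooth at mesh = N mod T0
  122 = 6 * 19 + 8, so 122 mod 19 = 8
  gear 0 tooth = 8
Gear 1 (driven, T1=12): tooth at mesh = (-N) mod T1
  122 = 10 * 12 + 2, so 122 mod 12 = 2
  (-122) mod 12 = (-2) mod 12 = 12 - 2 = 10
Mesh after 122 steps: gear-0 tooth 8 meets gear-1 tooth 10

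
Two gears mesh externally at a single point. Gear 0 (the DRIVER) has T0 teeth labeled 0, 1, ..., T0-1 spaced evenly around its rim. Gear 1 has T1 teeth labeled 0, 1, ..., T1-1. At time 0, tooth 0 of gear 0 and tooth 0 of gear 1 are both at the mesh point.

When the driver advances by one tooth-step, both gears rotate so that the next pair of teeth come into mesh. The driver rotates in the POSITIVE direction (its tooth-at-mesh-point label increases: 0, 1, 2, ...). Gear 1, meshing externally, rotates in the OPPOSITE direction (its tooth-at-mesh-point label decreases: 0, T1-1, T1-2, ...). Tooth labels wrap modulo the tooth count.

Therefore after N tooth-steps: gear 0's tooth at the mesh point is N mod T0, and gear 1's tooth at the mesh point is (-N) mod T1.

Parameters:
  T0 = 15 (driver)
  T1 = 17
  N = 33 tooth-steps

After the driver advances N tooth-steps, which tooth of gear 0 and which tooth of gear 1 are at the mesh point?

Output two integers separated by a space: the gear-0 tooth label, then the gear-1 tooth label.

Gear 0 (driver, T0=15): tooth at mesh = N mod T0
  33 = 2 * 15 + 3, so 33 mod 15 = 3
  gear 0 tooth = 3
Gear 1 (driven, T1=17): tooth at mesh = (-N) mod T1
  33 = 1 * 17 + 16, so 33 mod 17 = 16
  (-33) mod 17 = (-16) mod 17 = 17 - 16 = 1
Mesh after 33 steps: gear-0 tooth 3 meets gear-1 tooth 1

Answer: 3 1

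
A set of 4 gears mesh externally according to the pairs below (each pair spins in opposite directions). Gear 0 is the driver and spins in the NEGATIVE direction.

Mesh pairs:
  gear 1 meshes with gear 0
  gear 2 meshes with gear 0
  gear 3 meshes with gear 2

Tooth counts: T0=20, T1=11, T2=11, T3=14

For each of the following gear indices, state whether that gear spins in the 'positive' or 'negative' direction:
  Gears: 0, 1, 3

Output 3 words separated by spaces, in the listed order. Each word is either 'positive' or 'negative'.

Gear 0 (driver): negative (depth 0)
  gear 1: meshes with gear 0 -> depth 1 -> positive (opposite of gear 0)
  gear 2: meshes with gear 0 -> depth 1 -> positive (opposite of gear 0)
  gear 3: meshes with gear 2 -> depth 2 -> negative (opposite of gear 2)
Queried indices 0, 1, 3 -> negative, positive, negative

Answer: negative positive negative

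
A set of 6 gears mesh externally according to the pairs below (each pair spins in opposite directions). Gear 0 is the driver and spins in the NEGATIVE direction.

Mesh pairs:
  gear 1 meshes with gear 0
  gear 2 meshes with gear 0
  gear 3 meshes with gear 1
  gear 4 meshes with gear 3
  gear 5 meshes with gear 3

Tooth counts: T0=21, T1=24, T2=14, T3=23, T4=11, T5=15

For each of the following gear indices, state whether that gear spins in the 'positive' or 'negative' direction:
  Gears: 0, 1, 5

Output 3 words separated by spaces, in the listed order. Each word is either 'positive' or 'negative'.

Gear 0 (driver): negative (depth 0)
  gear 1: meshes with gear 0 -> depth 1 -> positive (opposite of gear 0)
  gear 2: meshes with gear 0 -> depth 1 -> positive (opposite of gear 0)
  gear 3: meshes with gear 1 -> depth 2 -> negative (opposite of gear 1)
  gear 4: meshes with gear 3 -> depth 3 -> positive (opposite of gear 3)
  gear 5: meshes with gear 3 -> depth 3 -> positive (opposite of gear 3)
Queried indices 0, 1, 5 -> negative, positive, positive

Answer: negative positive positive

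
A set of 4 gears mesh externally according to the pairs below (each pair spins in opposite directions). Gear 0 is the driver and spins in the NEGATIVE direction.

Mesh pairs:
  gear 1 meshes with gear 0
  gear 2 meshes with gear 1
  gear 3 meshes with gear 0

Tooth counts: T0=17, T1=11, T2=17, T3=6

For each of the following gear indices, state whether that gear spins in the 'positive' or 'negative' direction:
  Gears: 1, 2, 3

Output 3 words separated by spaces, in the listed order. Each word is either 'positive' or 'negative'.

Answer: positive negative positive

Derivation:
Gear 0 (driver): negative (depth 0)
  gear 1: meshes with gear 0 -> depth 1 -> positive (opposite of gear 0)
  gear 2: meshes with gear 1 -> depth 2 -> negative (opposite of gear 1)
  gear 3: meshes with gear 0 -> depth 1 -> positive (opposite of gear 0)
Queried indices 1, 2, 3 -> positive, negative, positive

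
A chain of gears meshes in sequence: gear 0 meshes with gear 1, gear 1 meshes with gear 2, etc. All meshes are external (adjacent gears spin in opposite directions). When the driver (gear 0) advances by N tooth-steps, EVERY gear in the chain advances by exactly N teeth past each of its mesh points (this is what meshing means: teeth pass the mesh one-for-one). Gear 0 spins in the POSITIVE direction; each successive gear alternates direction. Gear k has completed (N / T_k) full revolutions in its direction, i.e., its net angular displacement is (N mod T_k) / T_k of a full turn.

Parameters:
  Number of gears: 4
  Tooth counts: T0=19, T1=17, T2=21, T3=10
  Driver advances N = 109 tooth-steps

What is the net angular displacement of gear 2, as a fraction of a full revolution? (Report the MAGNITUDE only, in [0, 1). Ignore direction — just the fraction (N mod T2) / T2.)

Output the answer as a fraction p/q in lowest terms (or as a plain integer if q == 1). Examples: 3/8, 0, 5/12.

Answer: 4/21

Derivation:
Chain of 4 gears, tooth counts: [19, 17, 21, 10]
  gear 0: T0=19, direction=positive, advance = 109 mod 19 = 14 teeth = 14/19 turn
  gear 1: T1=17, direction=negative, advance = 109 mod 17 = 7 teeth = 7/17 turn
  gear 2: T2=21, direction=positive, advance = 109 mod 21 = 4 teeth = 4/21 turn
  gear 3: T3=10, direction=negative, advance = 109 mod 10 = 9 teeth = 9/10 turn
Gear 2: 109 mod 21 = 4
Fraction = 4 / 21 = 4/21 (gcd(4,21)=1) = 4/21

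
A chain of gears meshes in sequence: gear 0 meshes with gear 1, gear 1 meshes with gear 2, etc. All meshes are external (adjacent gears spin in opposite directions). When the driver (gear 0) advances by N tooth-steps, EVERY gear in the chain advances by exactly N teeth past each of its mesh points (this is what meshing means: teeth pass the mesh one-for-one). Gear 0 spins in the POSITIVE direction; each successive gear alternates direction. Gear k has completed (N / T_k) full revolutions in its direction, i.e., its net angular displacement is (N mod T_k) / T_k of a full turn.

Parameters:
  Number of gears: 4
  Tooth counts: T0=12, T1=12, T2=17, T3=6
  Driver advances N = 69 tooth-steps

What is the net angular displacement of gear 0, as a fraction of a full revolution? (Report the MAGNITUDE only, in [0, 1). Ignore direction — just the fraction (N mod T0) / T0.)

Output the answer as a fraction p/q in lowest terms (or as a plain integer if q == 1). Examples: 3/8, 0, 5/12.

Answer: 3/4

Derivation:
Chain of 4 gears, tooth counts: [12, 12, 17, 6]
  gear 0: T0=12, direction=positive, advance = 69 mod 12 = 9 teeth = 9/12 turn
  gear 1: T1=12, direction=negative, advance = 69 mod 12 = 9 teeth = 9/12 turn
  gear 2: T2=17, direction=positive, advance = 69 mod 17 = 1 teeth = 1/17 turn
  gear 3: T3=6, direction=negative, advance = 69 mod 6 = 3 teeth = 3/6 turn
Gear 0: 69 mod 12 = 9
Fraction = 9 / 12 = 3/4 (gcd(9,12)=3) = 3/4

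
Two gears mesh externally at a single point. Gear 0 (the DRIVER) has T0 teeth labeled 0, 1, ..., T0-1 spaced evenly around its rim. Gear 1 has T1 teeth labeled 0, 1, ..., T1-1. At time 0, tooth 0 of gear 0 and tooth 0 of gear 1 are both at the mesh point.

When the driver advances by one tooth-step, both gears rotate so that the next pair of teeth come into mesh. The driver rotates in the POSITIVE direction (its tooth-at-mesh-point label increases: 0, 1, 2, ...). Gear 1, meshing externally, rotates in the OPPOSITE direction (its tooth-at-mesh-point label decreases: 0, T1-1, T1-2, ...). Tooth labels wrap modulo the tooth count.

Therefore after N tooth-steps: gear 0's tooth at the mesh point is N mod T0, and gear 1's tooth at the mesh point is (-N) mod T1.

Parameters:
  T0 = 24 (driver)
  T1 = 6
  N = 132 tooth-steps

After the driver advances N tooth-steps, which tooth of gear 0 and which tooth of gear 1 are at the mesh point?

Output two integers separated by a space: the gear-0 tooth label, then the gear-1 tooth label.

Answer: 12 0

Derivation:
Gear 0 (driver, T0=24): tooth at mesh = N mod T0
  132 = 5 * 24 + 12, so 132 mod 24 = 12
  gear 0 tooth = 12
Gear 1 (driven, T1=6): tooth at mesh = (-N) mod T1
  132 = 22 * 6 + 0, so 132 mod 6 = 0
  (-132) mod 6 = 0
Mesh after 132 steps: gear-0 tooth 12 meets gear-1 tooth 0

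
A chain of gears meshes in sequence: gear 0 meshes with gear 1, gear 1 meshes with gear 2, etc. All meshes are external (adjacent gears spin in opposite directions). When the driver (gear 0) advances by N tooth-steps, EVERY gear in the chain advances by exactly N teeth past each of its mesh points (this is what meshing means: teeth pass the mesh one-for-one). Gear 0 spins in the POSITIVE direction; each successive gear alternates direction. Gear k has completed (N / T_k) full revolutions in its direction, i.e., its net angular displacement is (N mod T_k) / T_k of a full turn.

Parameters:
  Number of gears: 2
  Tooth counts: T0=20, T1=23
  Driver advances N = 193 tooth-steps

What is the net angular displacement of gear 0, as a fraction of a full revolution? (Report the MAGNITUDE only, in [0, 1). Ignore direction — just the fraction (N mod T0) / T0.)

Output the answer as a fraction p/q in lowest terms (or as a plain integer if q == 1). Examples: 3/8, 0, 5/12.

Chain of 2 gears, tooth counts: [20, 23]
  gear 0: T0=20, direction=positive, advance = 193 mod 20 = 13 teeth = 13/20 turn
  gear 1: T1=23, direction=negative, advance = 193 mod 23 = 9 teeth = 9/23 turn
Gear 0: 193 mod 20 = 13
Fraction = 13 / 20 = 13/20 (gcd(13,20)=1) = 13/20

Answer: 13/20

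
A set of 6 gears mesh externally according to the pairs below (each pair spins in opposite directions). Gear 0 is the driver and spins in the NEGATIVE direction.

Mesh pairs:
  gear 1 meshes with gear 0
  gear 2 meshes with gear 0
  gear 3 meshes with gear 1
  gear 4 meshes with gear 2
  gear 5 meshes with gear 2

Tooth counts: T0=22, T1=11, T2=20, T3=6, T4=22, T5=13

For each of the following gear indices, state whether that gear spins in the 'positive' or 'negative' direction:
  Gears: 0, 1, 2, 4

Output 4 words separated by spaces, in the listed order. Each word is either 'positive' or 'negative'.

Gear 0 (driver): negative (depth 0)
  gear 1: meshes with gear 0 -> depth 1 -> positive (opposite of gear 0)
  gear 2: meshes with gear 0 -> depth 1 -> positive (opposite of gear 0)
  gear 3: meshes with gear 1 -> depth 2 -> negative (opposite of gear 1)
  gear 4: meshes with gear 2 -> depth 2 -> negative (opposite of gear 2)
  gear 5: meshes with gear 2 -> depth 2 -> negative (opposite of gear 2)
Queried indices 0, 1, 2, 4 -> negative, positive, positive, negative

Answer: negative positive positive negative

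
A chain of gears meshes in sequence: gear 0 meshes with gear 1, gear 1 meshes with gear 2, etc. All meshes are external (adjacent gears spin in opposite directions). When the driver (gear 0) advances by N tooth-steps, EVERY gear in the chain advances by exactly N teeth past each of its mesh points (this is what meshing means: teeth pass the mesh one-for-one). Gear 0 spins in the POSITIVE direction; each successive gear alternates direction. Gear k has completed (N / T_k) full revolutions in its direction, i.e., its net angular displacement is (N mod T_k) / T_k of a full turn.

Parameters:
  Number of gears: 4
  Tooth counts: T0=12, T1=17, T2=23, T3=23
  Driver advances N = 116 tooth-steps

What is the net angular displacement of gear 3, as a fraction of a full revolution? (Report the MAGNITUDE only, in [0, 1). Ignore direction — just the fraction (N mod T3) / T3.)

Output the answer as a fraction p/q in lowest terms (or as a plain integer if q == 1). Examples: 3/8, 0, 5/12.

Answer: 1/23

Derivation:
Chain of 4 gears, tooth counts: [12, 17, 23, 23]
  gear 0: T0=12, direction=positive, advance = 116 mod 12 = 8 teeth = 8/12 turn
  gear 1: T1=17, direction=negative, advance = 116 mod 17 = 14 teeth = 14/17 turn
  gear 2: T2=23, direction=positive, advance = 116 mod 23 = 1 teeth = 1/23 turn
  gear 3: T3=23, direction=negative, advance = 116 mod 23 = 1 teeth = 1/23 turn
Gear 3: 116 mod 23 = 1
Fraction = 1 / 23 = 1/23 (gcd(1,23)=1) = 1/23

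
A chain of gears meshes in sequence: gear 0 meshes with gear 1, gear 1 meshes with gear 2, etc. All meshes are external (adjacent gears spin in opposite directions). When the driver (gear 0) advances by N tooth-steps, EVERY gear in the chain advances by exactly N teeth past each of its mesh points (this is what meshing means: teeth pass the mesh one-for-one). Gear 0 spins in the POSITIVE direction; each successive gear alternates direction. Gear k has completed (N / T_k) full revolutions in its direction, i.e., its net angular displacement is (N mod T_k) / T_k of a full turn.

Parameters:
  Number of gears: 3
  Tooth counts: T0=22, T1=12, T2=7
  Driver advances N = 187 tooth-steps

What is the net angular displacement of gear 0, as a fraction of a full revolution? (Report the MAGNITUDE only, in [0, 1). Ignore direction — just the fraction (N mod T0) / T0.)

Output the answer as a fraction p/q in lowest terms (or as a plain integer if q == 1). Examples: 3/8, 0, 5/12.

Chain of 3 gears, tooth counts: [22, 12, 7]
  gear 0: T0=22, direction=positive, advance = 187 mod 22 = 11 teeth = 11/22 turn
  gear 1: T1=12, direction=negative, advance = 187 mod 12 = 7 teeth = 7/12 turn
  gear 2: T2=7, direction=positive, advance = 187 mod 7 = 5 teeth = 5/7 turn
Gear 0: 187 mod 22 = 11
Fraction = 11 / 22 = 1/2 (gcd(11,22)=11) = 1/2

Answer: 1/2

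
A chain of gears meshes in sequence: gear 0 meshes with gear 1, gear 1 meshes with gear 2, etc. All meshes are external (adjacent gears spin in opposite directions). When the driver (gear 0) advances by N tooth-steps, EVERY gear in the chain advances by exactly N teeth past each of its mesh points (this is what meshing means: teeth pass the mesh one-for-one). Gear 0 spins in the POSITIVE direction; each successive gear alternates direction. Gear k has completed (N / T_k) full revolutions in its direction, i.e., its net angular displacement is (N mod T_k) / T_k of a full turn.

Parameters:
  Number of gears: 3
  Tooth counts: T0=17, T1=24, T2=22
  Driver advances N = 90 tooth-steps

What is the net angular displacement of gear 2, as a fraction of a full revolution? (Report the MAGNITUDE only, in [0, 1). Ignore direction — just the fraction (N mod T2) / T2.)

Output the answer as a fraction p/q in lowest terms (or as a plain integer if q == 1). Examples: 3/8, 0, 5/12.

Chain of 3 gears, tooth counts: [17, 24, 22]
  gear 0: T0=17, direction=positive, advance = 90 mod 17 = 5 teeth = 5/17 turn
  gear 1: T1=24, direction=negative, advance = 90 mod 24 = 18 teeth = 18/24 turn
  gear 2: T2=22, direction=positive, advance = 90 mod 22 = 2 teeth = 2/22 turn
Gear 2: 90 mod 22 = 2
Fraction = 2 / 22 = 1/11 (gcd(2,22)=2) = 1/11

Answer: 1/11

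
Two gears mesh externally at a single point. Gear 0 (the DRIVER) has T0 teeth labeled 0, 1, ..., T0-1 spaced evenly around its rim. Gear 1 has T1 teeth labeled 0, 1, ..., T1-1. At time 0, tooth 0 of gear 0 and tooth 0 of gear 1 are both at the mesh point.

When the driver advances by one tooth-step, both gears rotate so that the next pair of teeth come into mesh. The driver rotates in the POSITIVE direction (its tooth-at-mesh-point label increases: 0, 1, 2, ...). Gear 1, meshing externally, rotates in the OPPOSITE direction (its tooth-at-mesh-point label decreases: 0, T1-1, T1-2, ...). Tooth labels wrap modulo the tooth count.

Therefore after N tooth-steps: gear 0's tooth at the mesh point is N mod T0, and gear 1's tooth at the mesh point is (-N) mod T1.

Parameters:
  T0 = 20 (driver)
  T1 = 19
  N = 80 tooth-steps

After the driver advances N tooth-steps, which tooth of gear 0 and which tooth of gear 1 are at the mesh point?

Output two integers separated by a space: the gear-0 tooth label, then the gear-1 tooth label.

Answer: 0 15

Derivation:
Gear 0 (driver, T0=20): tooth at mesh = N mod T0
  80 = 4 * 20 + 0, so 80 mod 20 = 0
  gear 0 tooth = 0
Gear 1 (driven, T1=19): tooth at mesh = (-N) mod T1
  80 = 4 * 19 + 4, so 80 mod 19 = 4
  (-80) mod 19 = (-4) mod 19 = 19 - 4 = 15
Mesh after 80 steps: gear-0 tooth 0 meets gear-1 tooth 15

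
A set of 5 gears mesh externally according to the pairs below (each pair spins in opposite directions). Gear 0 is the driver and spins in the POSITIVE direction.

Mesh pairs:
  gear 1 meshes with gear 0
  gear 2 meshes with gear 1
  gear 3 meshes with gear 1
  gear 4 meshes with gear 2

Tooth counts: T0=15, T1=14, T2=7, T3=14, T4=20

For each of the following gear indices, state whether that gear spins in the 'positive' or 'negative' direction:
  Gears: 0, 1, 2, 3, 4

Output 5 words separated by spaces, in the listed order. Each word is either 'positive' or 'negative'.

Answer: positive negative positive positive negative

Derivation:
Gear 0 (driver): positive (depth 0)
  gear 1: meshes with gear 0 -> depth 1 -> negative (opposite of gear 0)
  gear 2: meshes with gear 1 -> depth 2 -> positive (opposite of gear 1)
  gear 3: meshes with gear 1 -> depth 2 -> positive (opposite of gear 1)
  gear 4: meshes with gear 2 -> depth 3 -> negative (opposite of gear 2)
Queried indices 0, 1, 2, 3, 4 -> positive, negative, positive, positive, negative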